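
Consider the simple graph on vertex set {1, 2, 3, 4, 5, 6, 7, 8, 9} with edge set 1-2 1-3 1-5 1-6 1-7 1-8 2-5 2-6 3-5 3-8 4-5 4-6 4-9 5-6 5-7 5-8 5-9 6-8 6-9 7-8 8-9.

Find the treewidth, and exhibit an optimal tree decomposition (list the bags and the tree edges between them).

Each bag holds 4 vertices, so the decomposition has width 3, which upper-bounds the treewidth. On the other hand G contains the 4-clique {1, 3, 5, 8}. A clique must lie in a single bag of any decomposition, so no decomposition can have width below 3. The upper and lower bounds meet at 3, so that is the treewidth.

Treewidth 3.
Bags: B1 = {1, 5, 6, 8}  B2 = {5, 6, 8, 9}  B3 = {1, 2, 5, 6}  B4 = {4, 5, 6, 9}  B5 = {1, 5, 7, 8}  B6 = {1, 3, 5, 8}
Tree: B1–B2, B1–B3, B2–B4, B1–B5, B5–B6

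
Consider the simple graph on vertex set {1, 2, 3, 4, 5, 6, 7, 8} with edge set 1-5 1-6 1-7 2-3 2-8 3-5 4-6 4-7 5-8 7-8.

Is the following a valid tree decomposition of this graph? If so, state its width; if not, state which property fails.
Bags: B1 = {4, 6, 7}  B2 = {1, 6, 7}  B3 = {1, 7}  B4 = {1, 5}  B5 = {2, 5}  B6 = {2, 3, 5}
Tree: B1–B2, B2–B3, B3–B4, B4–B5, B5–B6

No — vertex 8 appears in no bag.

A tree decomposition must satisfy three properties: every vertex lies in some bag; for every edge, both endpoints lie together in some bag; and for every vertex, the bags containing it form a connected subtree. Here vertex 8 appears in no bag, so the decomposition is invalid.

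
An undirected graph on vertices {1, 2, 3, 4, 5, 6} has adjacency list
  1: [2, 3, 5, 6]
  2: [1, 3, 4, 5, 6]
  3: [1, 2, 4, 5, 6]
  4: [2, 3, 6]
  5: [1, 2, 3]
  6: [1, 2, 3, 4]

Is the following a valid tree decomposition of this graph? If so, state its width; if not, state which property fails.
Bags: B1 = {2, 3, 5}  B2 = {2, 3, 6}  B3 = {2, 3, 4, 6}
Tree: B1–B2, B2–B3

No — vertex 1 appears in no bag.

A tree decomposition must satisfy three properties: every vertex lies in some bag; for every edge, both endpoints lie together in some bag; and for every vertex, the bags containing it form a connected subtree. Here vertex 1 appears in no bag, so the decomposition is invalid.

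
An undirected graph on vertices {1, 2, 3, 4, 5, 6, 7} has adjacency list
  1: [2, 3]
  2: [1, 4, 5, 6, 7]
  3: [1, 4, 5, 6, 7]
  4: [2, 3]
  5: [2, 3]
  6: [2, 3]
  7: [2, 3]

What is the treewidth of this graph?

2

A width-2 tree decomposition is:
Bags: B1 = {1, 2, 3}  B2 = {2, 3, 4}  B3 = {2, 3, 6}  B4 = {2, 3, 7}  B5 = {2, 3, 5}
Tree: B1–B2, B2–B3, B3–B4, B4–B5
The largest bag has 3 vertices, giving width 2; this decomposition certifies tw(G) ≤ 2. The edges 3–1–2–4–3 form a cycle, so G is not a tree and its treewidth is at least 2. Therefore the treewidth is 2.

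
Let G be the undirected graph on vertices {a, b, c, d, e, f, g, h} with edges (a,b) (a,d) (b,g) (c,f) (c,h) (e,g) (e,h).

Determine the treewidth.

1

A width-1 tree decomposition is:
Bags: B1 = {c, f}  B2 = {c, h}  B3 = {e, h}  B4 = {e, g}  B5 = {b, g}  B6 = {a, b}  B7 = {a, d}
Tree: B1–B2, B2–B3, B3–B4, B4–B5, B5–B6, B6–B7
Each bag holds 2 vertices, so the decomposition has width 1, which upper-bounds the treewidth. Since G has at least one edge (e.g. f–c), it is not an edgeless graph, so tw(G) ≥ 1. Combining the bounds, tw(G) = 1.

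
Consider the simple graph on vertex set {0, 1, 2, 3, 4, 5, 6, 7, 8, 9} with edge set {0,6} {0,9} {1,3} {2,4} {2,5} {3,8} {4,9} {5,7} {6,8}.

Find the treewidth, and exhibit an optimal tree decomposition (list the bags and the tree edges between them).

Treewidth 1.
Bags: B1 = {1, 3}  B2 = {3, 8}  B3 = {6, 8}  B4 = {0, 6}  B5 = {0, 9}  B6 = {4, 9}  B7 = {2, 4}  B8 = {2, 5}  B9 = {5, 7}
Tree: B1–B2, B2–B3, B3–B4, B4–B5, B5–B6, B6–B7, B7–B8, B8–B9

Each bag holds 2 vertices, so the decomposition has width 1, which upper-bounds the treewidth. Any graph with an edge has treewidth ≥ 1, and G has the edge 1–3. The upper and lower bounds meet at 1, so that is the treewidth.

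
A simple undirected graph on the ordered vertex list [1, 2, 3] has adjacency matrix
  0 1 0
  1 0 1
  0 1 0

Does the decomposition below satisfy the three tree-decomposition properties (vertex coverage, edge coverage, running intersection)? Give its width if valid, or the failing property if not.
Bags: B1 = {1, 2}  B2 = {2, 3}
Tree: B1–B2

Yes; width 1.

Checking the three conditions: (i) the bags cover all of {1, 2, 3}; (ii) for each edge, some bag contains both endpoints; (iii) the bags containing any fixed vertex form a subtree. All hold, so the decomposition is valid with width 2 − 1 = 1.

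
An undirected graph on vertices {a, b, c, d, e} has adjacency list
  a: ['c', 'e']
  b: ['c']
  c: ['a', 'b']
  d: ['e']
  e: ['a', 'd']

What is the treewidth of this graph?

1

A width-1 tree decomposition is:
Bags: B1 = {d, e}  B2 = {a, e}  B3 = {a, c}  B4 = {b, c}
Tree: B1–B2, B2–B3, B3–B4
The largest bag has 2 vertices, giving width 1; this decomposition certifies tw(G) ≤ 1. Any graph with an edge has treewidth ≥ 1, and G has the edge d–e. Therefore the treewidth is 1.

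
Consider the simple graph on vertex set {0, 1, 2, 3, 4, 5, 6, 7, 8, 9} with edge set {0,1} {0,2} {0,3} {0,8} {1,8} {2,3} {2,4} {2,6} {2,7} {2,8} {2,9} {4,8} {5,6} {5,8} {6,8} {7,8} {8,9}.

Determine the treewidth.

2

A width-2 tree decomposition is:
Bags: B1 = {2, 4, 8}  B2 = {2, 7, 8}  B3 = {2, 8, 9}  B4 = {2, 6, 8}  B5 = {5, 6, 8}  B6 = {0, 2, 8}  B7 = {0, 1, 8}  B8 = {0, 2, 3}
Tree: B1–B2, B1–B3, B3–B4, B4–B5, B2–B6, B6–B7, B6–B8
The largest bag has 3 vertices, giving width 2; this decomposition certifies tw(G) ≤ 2. On the other hand G contains the 3-clique {0, 1, 8}. A clique must lie in a single bag of any decomposition, so no decomposition can have width below 2. Combining the bounds, tw(G) = 2.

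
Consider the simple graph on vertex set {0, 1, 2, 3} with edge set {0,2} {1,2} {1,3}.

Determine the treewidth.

1

A width-1 tree decomposition is:
Bags: B1 = {0, 2}  B2 = {1, 2}  B3 = {1, 3}
Tree: B1–B2, B2–B3
Each bag holds 2 vertices, so the decomposition has width 1, which upper-bounds the treewidth. Any graph with an edge has treewidth ≥ 1, and G has the edge 0–2. Hence tw(G) = 1 exactly.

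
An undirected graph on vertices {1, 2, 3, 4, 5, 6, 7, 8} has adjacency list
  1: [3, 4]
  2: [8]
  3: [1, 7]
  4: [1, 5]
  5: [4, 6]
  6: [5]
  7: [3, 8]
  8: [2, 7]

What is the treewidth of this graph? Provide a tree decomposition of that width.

Treewidth 1.
Bags: B1 = {2, 8}  B2 = {7, 8}  B3 = {3, 7}  B4 = {1, 3}  B5 = {1, 4}  B6 = {4, 5}  B7 = {5, 6}
Tree: B1–B2, B2–B3, B3–B4, B4–B5, B5–B6, B6–B7

Every bag has size at most 2, so the width is 2 − 1 = 1 and tw(G) ≤ 1. Any graph with an edge has treewidth ≥ 1, and G has the edge 2–8. Hence tw(G) = 1 exactly.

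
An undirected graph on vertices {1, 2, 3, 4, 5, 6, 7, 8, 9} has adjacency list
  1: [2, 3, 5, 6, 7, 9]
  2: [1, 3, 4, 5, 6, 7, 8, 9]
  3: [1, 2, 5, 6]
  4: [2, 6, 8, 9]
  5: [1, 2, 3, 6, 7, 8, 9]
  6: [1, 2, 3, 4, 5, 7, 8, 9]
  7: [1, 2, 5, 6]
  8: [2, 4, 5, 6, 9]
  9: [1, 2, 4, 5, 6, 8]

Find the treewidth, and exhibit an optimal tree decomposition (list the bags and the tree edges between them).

Treewidth 4.
One such decomposition:
Bags: B1 = {2, 5, 6, 8, 9}  B2 = {1, 2, 5, 6, 9}  B3 = {2, 4, 6, 8, 9}  B4 = {1, 2, 3, 5, 6}  B5 = {1, 2, 5, 6, 7}
Tree: B1–B2, B1–B3, B2–B4, B2–B5

Each bag holds 5 vertices, so the decomposition has width 4, which upper-bounds the treewidth. Conversely, {2, 4, 6, 8, 9} is a clique of size 5, and the vertices of any clique must share a bag in every tree decomposition; so some bag has ≥ 5 vertices and tw(G) ≥ 4. Hence tw(G) = 4 exactly.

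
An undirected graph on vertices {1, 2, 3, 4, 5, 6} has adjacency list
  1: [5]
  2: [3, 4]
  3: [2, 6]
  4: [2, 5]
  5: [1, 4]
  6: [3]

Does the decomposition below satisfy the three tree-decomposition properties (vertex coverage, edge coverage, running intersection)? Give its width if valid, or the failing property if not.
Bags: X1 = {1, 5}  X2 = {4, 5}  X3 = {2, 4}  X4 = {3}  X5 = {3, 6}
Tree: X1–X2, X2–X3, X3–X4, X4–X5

A tree decomposition must satisfy three properties: every vertex lies in some bag; for every edge, both endpoints lie together in some bag; and for every vertex, the bags containing it form a connected subtree. Here edge (2,3) lies in no bag, so the decomposition is invalid.

No — edge (2,3) lies in no bag.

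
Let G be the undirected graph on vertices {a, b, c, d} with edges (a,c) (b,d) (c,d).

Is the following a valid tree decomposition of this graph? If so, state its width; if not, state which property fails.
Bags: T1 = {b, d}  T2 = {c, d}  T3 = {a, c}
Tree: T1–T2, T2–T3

Yes; width 1.

Checking the three conditions: (i) the bags cover all of {a, b, c, d}; (ii) for each edge, some bag contains both endpoints; (iii) the bags containing any fixed vertex form a subtree. All hold, so the decomposition is valid with width 2 − 1 = 1.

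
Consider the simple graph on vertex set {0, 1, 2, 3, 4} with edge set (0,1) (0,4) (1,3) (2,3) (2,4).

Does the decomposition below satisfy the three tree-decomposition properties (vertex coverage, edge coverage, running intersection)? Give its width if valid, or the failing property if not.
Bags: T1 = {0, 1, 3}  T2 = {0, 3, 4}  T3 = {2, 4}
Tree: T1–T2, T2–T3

A tree decomposition must satisfy three properties: every vertex lies in some bag; for every edge, both endpoints lie together in some bag; and for every vertex, the bags containing it form a connected subtree. Here edge (3,2) lies in no bag, so the decomposition is invalid.

No — edge (3,2) lies in no bag.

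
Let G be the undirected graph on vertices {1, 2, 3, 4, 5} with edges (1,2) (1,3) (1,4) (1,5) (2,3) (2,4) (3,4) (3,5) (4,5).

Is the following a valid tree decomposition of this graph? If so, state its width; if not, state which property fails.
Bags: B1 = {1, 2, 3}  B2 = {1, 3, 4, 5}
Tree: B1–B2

No — edge (4,2) lies in no bag.

A tree decomposition must satisfy three properties: every vertex lies in some bag; for every edge, both endpoints lie together in some bag; and for every vertex, the bags containing it form a connected subtree. Here edge (4,2) lies in no bag, so the decomposition is invalid.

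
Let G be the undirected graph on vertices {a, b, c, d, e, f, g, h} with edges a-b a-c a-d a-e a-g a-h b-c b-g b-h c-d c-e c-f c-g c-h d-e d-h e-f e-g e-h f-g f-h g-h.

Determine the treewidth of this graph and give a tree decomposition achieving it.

Treewidth 4.
Bags: B1 = {a, c, d, e, h}  B2 = {a, c, e, g, h}  B3 = {a, b, c, g, h}  B4 = {c, e, f, g, h}
Tree: B1–B2, B2–B3, B2–B4

Every bag has size at most 5, so the width is 5 − 1 = 4 and tw(G) ≤ 4. Conversely, {a, c, d, e, h} is a clique of size 5, and the vertices of any clique must share a bag in every tree decomposition; so some bag has ≥ 5 vertices and tw(G) ≥ 4. Therefore the treewidth is 4.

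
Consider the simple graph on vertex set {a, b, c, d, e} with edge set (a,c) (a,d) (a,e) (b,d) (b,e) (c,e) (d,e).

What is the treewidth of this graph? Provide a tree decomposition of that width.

Each bag holds 3 vertices, so the decomposition has width 2, which upper-bounds the treewidth. On the other hand G contains the 3-clique {a, d, e}. A clique must lie in a single bag of any decomposition, so no decomposition can have width below 2. The upper and lower bounds meet at 2, so that is the treewidth.

Treewidth 2.
One such decomposition:
Bags: B1 = {b, d, e}  B2 = {a, d, e}  B3 = {a, c, e}
Tree: B1–B2, B2–B3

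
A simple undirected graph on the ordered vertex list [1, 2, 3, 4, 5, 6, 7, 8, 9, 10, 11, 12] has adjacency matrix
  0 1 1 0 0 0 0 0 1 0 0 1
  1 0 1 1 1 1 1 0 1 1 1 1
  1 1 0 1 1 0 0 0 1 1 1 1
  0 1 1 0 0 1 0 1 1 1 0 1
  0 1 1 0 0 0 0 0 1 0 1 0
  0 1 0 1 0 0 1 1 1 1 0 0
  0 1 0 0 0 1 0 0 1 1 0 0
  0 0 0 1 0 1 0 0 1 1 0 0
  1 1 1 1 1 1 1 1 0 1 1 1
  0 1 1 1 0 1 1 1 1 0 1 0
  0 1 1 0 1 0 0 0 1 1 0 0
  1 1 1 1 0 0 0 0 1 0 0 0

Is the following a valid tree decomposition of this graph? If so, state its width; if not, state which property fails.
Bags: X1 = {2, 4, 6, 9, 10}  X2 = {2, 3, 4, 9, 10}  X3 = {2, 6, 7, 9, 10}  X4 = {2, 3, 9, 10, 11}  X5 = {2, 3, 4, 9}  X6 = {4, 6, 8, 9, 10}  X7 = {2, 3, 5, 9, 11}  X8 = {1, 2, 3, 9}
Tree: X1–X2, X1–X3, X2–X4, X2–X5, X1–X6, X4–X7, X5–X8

A tree decomposition must satisfy three properties: every vertex lies in some bag; for every edge, both endpoints lie together in some bag; and for every vertex, the bags containing it form a connected subtree. Here vertex 12 appears in no bag, so the decomposition is invalid.

No — vertex 12 appears in no bag.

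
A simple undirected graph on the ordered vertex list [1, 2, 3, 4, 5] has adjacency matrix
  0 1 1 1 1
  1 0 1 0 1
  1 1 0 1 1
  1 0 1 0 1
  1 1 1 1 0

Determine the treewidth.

A width-3 tree decomposition is:
Bags: B1 = {1, 2, 3, 5}  B2 = {1, 3, 4, 5}
Tree: B1–B2
The largest bag has 4 vertices, giving width 3; this decomposition certifies tw(G) ≤ 3. Conversely, {1, 2, 3, 5} is a clique of size 4, and the vertices of any clique must share a bag in every tree decomposition; so some bag has ≥ 4 vertices and tw(G) ≥ 3. Hence tw(G) = 3 exactly.

3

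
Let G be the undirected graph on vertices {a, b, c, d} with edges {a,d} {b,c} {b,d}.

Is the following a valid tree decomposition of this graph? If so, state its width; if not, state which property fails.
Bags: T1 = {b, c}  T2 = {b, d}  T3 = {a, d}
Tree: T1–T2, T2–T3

Vertex coverage: the bags together contain {a, b, c, d}, the full vertex set. Edge coverage: each edge of G has both endpoints in at least one bag. Running intersection: for every vertex, the bags containing it form a connected subtree. All three properties hold, so this is a valid tree decomposition of width max|bag| − 1 = 1, and hence tw(G) ≤ 1.

Yes; width 1.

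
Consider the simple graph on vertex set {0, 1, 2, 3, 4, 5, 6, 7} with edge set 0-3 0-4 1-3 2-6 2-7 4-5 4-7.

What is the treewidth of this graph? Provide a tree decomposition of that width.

The largest bag has 2 vertices, giving width 1; this decomposition certifies tw(G) ≤ 1. Any graph with an edge has treewidth ≥ 1, and G has the edge 3–0. The upper and lower bounds meet at 1, so that is the treewidth.

Treewidth 1.
Bags: B1 = {0, 3}  B2 = {0, 4}  B3 = {4, 7}  B4 = {2, 7}  B5 = {4, 5}  B6 = {2, 6}  B7 = {1, 3}
Tree: B1–B2, B2–B3, B3–B4, B2–B5, B4–B6, B1–B7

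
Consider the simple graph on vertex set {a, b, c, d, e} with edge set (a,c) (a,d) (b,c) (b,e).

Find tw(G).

A width-1 tree decomposition is:
Bags: B1 = {b, e}  B2 = {b, c}  B3 = {a, c}  B4 = {a, d}
Tree: B1–B2, B2–B3, B3–B4
The largest bag has 2 vertices, giving width 1; this decomposition certifies tw(G) ≤ 1. Since G has at least one edge (e.g. e–b), it is not an edgeless graph, so tw(G) ≥ 1. Therefore the treewidth is 1.

1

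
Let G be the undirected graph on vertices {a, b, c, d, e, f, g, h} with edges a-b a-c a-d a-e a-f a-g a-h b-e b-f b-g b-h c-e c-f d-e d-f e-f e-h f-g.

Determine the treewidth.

A width-3 tree decomposition is:
Bags: B1 = {a, b, e, f}  B2 = {a, b, e, h}  B3 = {a, c, e, f}  B4 = {a, d, e, f}  B5 = {a, b, f, g}
Tree: B1–B2, B1–B3, B3–B4, B1–B5
The largest bag has 4 vertices, giving width 3; this decomposition certifies tw(G) ≤ 3. For the lower bound, the 4 vertices {a, b, e, h} are pairwise adjacent, and any tree decomposition puts a clique entirely inside one bag — forcing width ≥ 3. The upper and lower bounds meet at 3, so that is the treewidth.

3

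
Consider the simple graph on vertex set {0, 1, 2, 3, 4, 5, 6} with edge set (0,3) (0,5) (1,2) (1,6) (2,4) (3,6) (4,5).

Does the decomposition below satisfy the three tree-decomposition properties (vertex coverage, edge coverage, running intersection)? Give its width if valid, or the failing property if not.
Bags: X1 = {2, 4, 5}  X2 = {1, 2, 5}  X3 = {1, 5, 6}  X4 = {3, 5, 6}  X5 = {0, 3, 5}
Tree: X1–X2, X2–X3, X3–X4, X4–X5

Every vertex of G appears in some bag (union = {0, 1, 2, 3, 4, 5, 6}); every edge is covered by a bag; and for each vertex v the set of bags containing v is connected in the bag tree. The decomposition is therefore valid. The largest bag has 3 vertices, so the width is 2.

Yes; width 2.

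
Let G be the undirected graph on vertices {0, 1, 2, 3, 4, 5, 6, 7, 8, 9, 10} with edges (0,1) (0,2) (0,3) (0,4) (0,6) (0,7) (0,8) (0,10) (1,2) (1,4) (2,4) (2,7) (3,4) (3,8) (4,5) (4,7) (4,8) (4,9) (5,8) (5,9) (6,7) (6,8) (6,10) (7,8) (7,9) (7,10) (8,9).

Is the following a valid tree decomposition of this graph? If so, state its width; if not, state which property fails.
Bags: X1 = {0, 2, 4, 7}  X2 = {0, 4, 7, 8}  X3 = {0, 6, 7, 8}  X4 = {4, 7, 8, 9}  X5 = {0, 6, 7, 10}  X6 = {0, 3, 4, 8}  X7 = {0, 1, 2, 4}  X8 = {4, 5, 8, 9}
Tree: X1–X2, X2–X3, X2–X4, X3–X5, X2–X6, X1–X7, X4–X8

Every vertex of G appears in some bag (union = {0, 1, 2, 3, 4, 5, 6, 7, 8, 9, 10}); every edge is covered by a bag; and for each vertex v the set of bags containing v is connected in the bag tree. The decomposition is therefore valid. The largest bag has 4 vertices, so the width is 3.

Yes; width 3.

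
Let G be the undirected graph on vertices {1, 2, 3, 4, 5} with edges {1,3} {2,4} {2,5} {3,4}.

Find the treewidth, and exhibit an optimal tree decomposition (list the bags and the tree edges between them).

Treewidth 1.
One optimal decomposition is:
Bags: B1 = {2, 5}  B2 = {2, 4}  B3 = {3, 4}  B4 = {1, 3}
Tree: B1–B2, B2–B3, B3–B4

Every bag has size at most 2, so the width is 2 − 1 = 1 and tw(G) ≤ 1. G has an edge, so its treewidth is at least 1. Hence tw(G) = 1 exactly.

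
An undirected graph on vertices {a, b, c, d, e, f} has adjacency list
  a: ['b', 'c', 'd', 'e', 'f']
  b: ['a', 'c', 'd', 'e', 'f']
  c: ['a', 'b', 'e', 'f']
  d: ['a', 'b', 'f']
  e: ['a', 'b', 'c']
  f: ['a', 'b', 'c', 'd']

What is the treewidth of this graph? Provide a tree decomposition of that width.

The largest bag has 4 vertices, giving width 3; this decomposition certifies tw(G) ≤ 3. On the other hand G contains the 4-clique {a, b, d, f}. A clique must lie in a single bag of any decomposition, so no decomposition can have width below 3. The upper and lower bounds meet at 3, so that is the treewidth.

Treewidth 3.
One such decomposition:
Bags: B1 = {a, b, c, f}  B2 = {a, b, d, f}  B3 = {a, b, c, e}
Tree: B1–B2, B1–B3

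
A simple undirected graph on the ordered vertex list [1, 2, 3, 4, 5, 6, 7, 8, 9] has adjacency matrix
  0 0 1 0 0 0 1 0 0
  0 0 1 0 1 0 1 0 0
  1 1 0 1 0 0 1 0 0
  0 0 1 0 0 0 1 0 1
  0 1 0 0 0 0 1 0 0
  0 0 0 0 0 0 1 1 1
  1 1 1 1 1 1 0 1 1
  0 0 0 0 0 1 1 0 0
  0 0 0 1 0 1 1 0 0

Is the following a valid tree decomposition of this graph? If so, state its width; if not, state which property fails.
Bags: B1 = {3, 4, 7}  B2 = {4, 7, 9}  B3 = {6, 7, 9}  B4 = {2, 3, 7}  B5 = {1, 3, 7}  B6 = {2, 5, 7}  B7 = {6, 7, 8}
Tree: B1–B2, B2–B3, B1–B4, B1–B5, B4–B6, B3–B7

Vertex coverage: the bags together contain {1, 2, 3, 4, 5, 6, 7, 8, 9}, the full vertex set. Edge coverage: each edge of G has both endpoints in at least one bag. Running intersection: for every vertex, the bags containing it form a connected subtree. All three properties hold, so this is a valid tree decomposition of width max|bag| − 1 = 2, and hence tw(G) ≤ 2.

Yes; width 2.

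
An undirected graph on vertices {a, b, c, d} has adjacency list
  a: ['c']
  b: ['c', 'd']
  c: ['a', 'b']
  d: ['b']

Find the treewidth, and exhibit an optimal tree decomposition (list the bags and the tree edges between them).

Treewidth 1.
Bags: B1 = {a, c}  B2 = {b, c}  B3 = {b, d}
Tree: B1–B2, B2–B3

Every bag has size at most 2, so the width is 2 − 1 = 1 and tw(G) ≤ 1. Any graph with an edge has treewidth ≥ 1, and G has the edge a–c. Therefore the treewidth is 1.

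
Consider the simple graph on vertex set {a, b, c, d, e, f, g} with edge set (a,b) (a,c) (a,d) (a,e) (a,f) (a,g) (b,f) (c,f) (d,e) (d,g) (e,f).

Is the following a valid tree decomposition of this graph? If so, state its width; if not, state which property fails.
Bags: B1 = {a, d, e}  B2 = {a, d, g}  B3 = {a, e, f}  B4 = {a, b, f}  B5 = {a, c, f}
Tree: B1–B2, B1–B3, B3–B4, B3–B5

Vertex coverage: the bags together contain {a, b, c, d, e, f, g}, the full vertex set. Edge coverage: each edge of G has both endpoints in at least one bag. Running intersection: for every vertex, the bags containing it form a connected subtree. All three properties hold, so this is a valid tree decomposition of width max|bag| − 1 = 2, and hence tw(G) ≤ 2.

Yes; width 2.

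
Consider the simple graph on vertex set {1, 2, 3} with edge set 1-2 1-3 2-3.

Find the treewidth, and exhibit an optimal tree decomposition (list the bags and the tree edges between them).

Treewidth 2.
One such decomposition:
Bags: B1 = {1, 2, 3}
Tree: (single bag)

With just one bag of size 3, the width is 3 − 1 = 2, so tw(G) ≤ 2. For the lower bound, the 3 vertices {1, 2, 3} are pairwise adjacent, and any tree decomposition puts a clique entirely inside one bag — forcing width ≥ 2. Combining the bounds, tw(G) = 2.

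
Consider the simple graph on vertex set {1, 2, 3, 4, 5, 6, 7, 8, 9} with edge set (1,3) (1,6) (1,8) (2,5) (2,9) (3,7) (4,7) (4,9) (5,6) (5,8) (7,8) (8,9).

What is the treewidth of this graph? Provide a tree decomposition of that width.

Treewidth 3.
One such decomposition:
Bags: B1 = {2, 4, 5, 9}  B2 = {4, 5, 8, 9}  B3 = {4, 5, 7, 8}  B4 = {5, 6, 7, 8}  B5 = {1, 6, 7, 8}  B6 = {1, 3, 6, 7}
Tree: B1–B2, B2–B3, B3–B4, B4–B5, B5–B6

The largest bag has 4 vertices, giving width 3; this decomposition certifies tw(G) ≤ 3. For the lower bound: the 4 vertex sets {2,4,9}, {5}, {8}, {1,3,6,7} are disjoint, each induces a connected subgraph, and every pair is joined by at least one edge of G. Contracting each set to a single vertex therefore yields K_{4} as a minor, and since treewidth is minor-monotone, tw(G) ≥ tw(K_{4}) = 3. Hence tw(G) = 3 exactly.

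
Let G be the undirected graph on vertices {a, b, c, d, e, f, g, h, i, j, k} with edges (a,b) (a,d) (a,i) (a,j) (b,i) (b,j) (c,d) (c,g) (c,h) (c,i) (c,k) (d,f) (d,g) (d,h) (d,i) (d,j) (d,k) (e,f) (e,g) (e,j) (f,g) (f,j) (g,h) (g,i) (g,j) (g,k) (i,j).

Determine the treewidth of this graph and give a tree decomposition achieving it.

The largest bag has 4 vertices, giving width 3; this decomposition certifies tw(G) ≤ 3. Conversely, {d, f, g, j} is a clique of size 4, and the vertices of any clique must share a bag in every tree decomposition; so some bag has ≥ 4 vertices and tw(G) ≥ 3. Hence tw(G) = 3 exactly.

Treewidth 3.
One optimal decomposition is:
Bags: B1 = {c, d, g, i}  B2 = {d, g, i, j}  B3 = {d, f, g, j}  B4 = {a, d, i, j}  B5 = {c, d, g, h}  B6 = {a, b, i, j}  B7 = {e, f, g, j}  B8 = {c, d, g, k}
Tree: B1–B2, B2–B3, B2–B4, B1–B5, B4–B6, B3–B7, B1–B8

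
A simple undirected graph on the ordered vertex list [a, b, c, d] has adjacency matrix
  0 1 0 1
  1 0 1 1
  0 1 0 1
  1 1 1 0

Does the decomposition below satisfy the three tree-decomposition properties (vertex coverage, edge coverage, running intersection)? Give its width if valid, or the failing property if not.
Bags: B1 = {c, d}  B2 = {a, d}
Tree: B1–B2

No — vertex b appears in no bag.

A tree decomposition must satisfy three properties: every vertex lies in some bag; for every edge, both endpoints lie together in some bag; and for every vertex, the bags containing it form a connected subtree. Here vertex b appears in no bag, so the decomposition is invalid.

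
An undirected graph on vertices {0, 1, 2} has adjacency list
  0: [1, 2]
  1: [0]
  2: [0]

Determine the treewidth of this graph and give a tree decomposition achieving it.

Treewidth 1.
Bags: B1 = {0, 2}  B2 = {0, 1}
Tree: B1–B2

The largest bag has 2 vertices, giving width 1; this decomposition certifies tw(G) ≤ 1. Any graph with an edge has treewidth ≥ 1, and G has the edge 0–2. The upper and lower bounds meet at 1, so that is the treewidth.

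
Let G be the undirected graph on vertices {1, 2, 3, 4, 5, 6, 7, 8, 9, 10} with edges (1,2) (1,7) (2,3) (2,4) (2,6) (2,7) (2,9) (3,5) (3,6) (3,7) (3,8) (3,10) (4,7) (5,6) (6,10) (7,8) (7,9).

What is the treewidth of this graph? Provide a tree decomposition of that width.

The largest bag has 3 vertices, giving width 2; this decomposition certifies tw(G) ≤ 2. For the lower bound, the 3 vertices {3, 7, 8} are pairwise adjacent, and any tree decomposition puts a clique entirely inside one bag — forcing width ≥ 2. Hence tw(G) = 2 exactly.

Treewidth 2.
One optimal decomposition is:
Bags: B1 = {2, 3, 7}  B2 = {1, 2, 7}  B3 = {2, 4, 7}  B4 = {2, 3, 6}  B5 = {3, 5, 6}  B6 = {3, 7, 8}  B7 = {2, 7, 9}  B8 = {3, 6, 10}
Tree: B1–B2, B1–B3, B1–B4, B4–B5, B1–B6, B1–B7, B5–B8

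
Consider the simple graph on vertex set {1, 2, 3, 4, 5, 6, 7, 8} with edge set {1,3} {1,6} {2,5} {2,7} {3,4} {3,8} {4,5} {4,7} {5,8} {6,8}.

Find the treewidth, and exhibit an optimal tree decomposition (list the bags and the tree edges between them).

Each bag holds 3 vertices, so the decomposition has width 2, which upper-bounds the treewidth. The edges 6–1–3–8–6 form a cycle, so G is not a tree and its treewidth is at least 2. Therefore the treewidth is 2.

Treewidth 2.
Bags: B1 = {1, 6, 8}  B2 = {1, 3, 8}  B3 = {3, 5, 8}  B4 = {3, 4, 5}  B5 = {2, 4, 5}  B6 = {2, 4, 7}
Tree: B1–B2, B2–B3, B3–B4, B4–B5, B5–B6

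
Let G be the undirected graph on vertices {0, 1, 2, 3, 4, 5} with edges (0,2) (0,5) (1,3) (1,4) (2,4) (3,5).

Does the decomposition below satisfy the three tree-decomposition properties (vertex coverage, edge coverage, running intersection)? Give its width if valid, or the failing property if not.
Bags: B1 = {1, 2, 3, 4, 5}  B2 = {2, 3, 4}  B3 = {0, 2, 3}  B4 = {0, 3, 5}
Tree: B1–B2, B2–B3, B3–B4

No — bags containing vertex 5 are not connected in the tree.

A tree decomposition must satisfy three properties: every vertex lies in some bag; for every edge, both endpoints lie together in some bag; and for every vertex, the bags containing it form a connected subtree. Here bags containing vertex 5 are not connected in the tree, so the decomposition is invalid.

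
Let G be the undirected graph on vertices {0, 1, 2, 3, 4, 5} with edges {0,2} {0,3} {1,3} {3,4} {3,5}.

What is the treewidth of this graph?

A width-1 tree decomposition is:
Bags: B1 = {0, 3}  B2 = {1, 3}  B3 = {3, 5}  B4 = {0, 2}  B5 = {3, 4}
Tree: B1–B2, B1–B3, B1–B4, B1–B5
Each bag holds 2 vertices, so the decomposition has width 1, which upper-bounds the treewidth. Since G has at least one edge (e.g. 0–3), it is not an edgeless graph, so tw(G) ≥ 1. The upper and lower bounds meet at 1, so that is the treewidth.

1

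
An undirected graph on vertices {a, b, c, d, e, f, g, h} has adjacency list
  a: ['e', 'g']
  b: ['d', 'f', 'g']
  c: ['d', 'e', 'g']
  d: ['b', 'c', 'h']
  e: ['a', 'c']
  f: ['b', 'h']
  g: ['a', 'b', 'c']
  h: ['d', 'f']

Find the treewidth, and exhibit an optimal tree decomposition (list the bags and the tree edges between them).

Treewidth 2.
Bags: B1 = {a, e, g}  B2 = {c, e, g}  B3 = {b, c, g}  B4 = {b, c, d}  B5 = {b, d, f}  B6 = {d, f, h}
Tree: B1–B2, B2–B3, B3–B4, B4–B5, B5–B6

Each bag holds 3 vertices, so the decomposition has width 2, which upper-bounds the treewidth. The edges a–e–c–g–a form a cycle, so G is not a tree and its treewidth is at least 2. Therefore the treewidth is 2.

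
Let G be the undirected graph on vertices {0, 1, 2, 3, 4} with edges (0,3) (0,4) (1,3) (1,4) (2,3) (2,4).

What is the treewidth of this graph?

2

A width-2 tree decomposition is:
Bags: B1 = {2, 3, 4}  B2 = {1, 3, 4}  B3 = {0, 3, 4}
Tree: B1–B2, B2–B3
Every bag has size at most 3, so the width is 3 − 1 = 2 and tw(G) ≤ 2. The edges 2–3–1–4–2 form a cycle, so G is not a tree and its treewidth is at least 2. The upper and lower bounds meet at 2, so that is the treewidth.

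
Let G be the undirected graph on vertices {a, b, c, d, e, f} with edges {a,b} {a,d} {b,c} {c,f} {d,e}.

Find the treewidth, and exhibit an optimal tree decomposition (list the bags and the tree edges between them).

Treewidth 1.
One optimal decomposition is:
Bags: B1 = {c, f}  B2 = {b, c}  B3 = {a, b}  B4 = {a, d}  B5 = {d, e}
Tree: B1–B2, B2–B3, B3–B4, B4–B5

Each bag holds 2 vertices, so the decomposition has width 1, which upper-bounds the treewidth. G has an edge, so its treewidth is at least 1. Combining the bounds, tw(G) = 1.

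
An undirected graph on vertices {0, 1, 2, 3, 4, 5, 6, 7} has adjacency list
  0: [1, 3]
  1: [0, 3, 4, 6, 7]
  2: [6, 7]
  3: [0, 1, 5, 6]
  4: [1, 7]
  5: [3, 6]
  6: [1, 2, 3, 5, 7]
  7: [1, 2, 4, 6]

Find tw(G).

2

A width-2 tree decomposition is:
Bags: B1 = {1, 3, 6}  B2 = {3, 5, 6}  B3 = {1, 6, 7}  B4 = {1, 4, 7}  B5 = {0, 1, 3}  B6 = {2, 6, 7}
Tree: B1–B2, B1–B3, B3–B4, B1–B5, B3–B6
Every bag has size at most 3, so the width is 3 − 1 = 2 and tw(G) ≤ 2. For the lower bound, the 3 vertices {0, 1, 3} are pairwise adjacent, and any tree decomposition puts a clique entirely inside one bag — forcing width ≥ 2. Therefore the treewidth is 2.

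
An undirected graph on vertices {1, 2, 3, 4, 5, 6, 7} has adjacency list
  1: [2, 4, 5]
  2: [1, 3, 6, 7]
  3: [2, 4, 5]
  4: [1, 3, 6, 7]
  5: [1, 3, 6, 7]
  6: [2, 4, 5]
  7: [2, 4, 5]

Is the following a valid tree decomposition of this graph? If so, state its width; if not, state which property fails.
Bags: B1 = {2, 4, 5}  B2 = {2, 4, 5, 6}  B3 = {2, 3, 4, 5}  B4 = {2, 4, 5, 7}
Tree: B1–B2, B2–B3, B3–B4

A tree decomposition must satisfy three properties: every vertex lies in some bag; for every edge, both endpoints lie together in some bag; and for every vertex, the bags containing it form a connected subtree. Here vertex 1 appears in no bag, so the decomposition is invalid.

No — vertex 1 appears in no bag.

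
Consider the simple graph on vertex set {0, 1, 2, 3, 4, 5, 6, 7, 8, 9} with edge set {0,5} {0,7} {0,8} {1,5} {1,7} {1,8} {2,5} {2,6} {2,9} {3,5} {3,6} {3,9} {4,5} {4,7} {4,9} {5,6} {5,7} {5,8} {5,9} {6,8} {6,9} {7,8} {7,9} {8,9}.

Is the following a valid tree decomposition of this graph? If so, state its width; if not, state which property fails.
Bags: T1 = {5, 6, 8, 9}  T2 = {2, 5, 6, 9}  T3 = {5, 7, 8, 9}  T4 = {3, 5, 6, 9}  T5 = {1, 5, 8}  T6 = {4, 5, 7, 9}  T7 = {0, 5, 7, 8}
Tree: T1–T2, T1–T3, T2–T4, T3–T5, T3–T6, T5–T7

No — edge (7,1) lies in no bag.

A tree decomposition must satisfy three properties: every vertex lies in some bag; for every edge, both endpoints lie together in some bag; and for every vertex, the bags containing it form a connected subtree. Here edge (7,1) lies in no bag, so the decomposition is invalid.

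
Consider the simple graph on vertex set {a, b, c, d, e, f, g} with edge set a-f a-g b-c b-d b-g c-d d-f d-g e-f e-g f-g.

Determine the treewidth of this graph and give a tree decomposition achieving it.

Treewidth 2.
One optimal decomposition is:
Bags: B1 = {d, f, g}  B2 = {e, f, g}  B3 = {b, d, g}  B4 = {b, c, d}  B5 = {a, f, g}
Tree: B1–B2, B1–B3, B3–B4, B1–B5

Each bag holds 3 vertices, so the decomposition has width 2, which upper-bounds the treewidth. Conversely, {d, f, g} is a clique of size 3, and the vertices of any clique must share a bag in every tree decomposition; so some bag has ≥ 3 vertices and tw(G) ≥ 2. Combining the bounds, tw(G) = 2.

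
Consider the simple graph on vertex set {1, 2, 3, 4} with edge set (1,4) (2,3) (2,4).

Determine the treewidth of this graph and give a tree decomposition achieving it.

Treewidth 1.
One such decomposition:
Bags: B1 = {2, 3}  B2 = {2, 4}  B3 = {1, 4}
Tree: B1–B2, B2–B3

The largest bag has 2 vertices, giving width 1; this decomposition certifies tw(G) ≤ 1. Any graph with an edge has treewidth ≥ 1, and G has the edge 3–2. The upper and lower bounds meet at 1, so that is the treewidth.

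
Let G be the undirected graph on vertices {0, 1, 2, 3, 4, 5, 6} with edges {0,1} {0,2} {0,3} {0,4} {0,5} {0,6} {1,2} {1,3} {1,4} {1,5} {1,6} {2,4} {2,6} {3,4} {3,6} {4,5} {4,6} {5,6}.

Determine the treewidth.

A width-4 tree decomposition is:
Bags: B1 = {0, 1, 2, 4, 6}  B2 = {0, 1, 3, 4, 6}  B3 = {0, 1, 4, 5, 6}
Tree: B1–B2, B2–B3
Every bag has size at most 5, so the width is 5 − 1 = 4 and tw(G) ≤ 4. For the lower bound, the 5 vertices {0, 1, 2, 4, 6} are pairwise adjacent, and any tree decomposition puts a clique entirely inside one bag — forcing width ≥ 4. Combining the bounds, tw(G) = 4.

4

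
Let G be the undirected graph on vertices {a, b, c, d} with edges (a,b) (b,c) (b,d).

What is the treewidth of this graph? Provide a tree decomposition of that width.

Every bag has size at most 2, so the width is 2 − 1 = 1 and tw(G) ≤ 1. Any graph with an edge has treewidth ≥ 1, and G has the edge a–b. Hence tw(G) = 1 exactly.

Treewidth 1.
One optimal decomposition is:
Bags: B1 = {a, b}  B2 = {b, d}  B3 = {b, c}
Tree: B1–B2, B2–B3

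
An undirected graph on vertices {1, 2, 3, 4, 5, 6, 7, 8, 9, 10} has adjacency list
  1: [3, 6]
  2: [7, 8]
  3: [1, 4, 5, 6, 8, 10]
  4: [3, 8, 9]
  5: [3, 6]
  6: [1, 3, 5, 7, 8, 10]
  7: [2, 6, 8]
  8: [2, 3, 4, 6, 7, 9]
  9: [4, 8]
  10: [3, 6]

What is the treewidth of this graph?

2

A width-2 tree decomposition is:
Bags: B1 = {3, 4, 8}  B2 = {3, 6, 8}  B3 = {4, 8, 9}  B4 = {3, 5, 6}  B5 = {1, 3, 6}  B6 = {6, 7, 8}  B7 = {3, 6, 10}  B8 = {2, 7, 8}
Tree: B1–B2, B1–B3, B2–B4, B2–B5, B2–B6, B5–B7, B6–B8
Every bag has size at most 3, so the width is 3 − 1 = 2 and tw(G) ≤ 2. For the lower bound, the 3 vertices {4, 8, 9} are pairwise adjacent, and any tree decomposition puts a clique entirely inside one bag — forcing width ≥ 2. The upper and lower bounds meet at 2, so that is the treewidth.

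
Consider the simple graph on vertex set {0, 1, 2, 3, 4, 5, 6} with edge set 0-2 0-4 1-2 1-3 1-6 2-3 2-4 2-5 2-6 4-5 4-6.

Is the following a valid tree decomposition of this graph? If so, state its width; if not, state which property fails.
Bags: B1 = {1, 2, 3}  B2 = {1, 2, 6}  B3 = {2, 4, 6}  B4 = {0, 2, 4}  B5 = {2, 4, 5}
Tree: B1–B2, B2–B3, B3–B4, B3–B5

Checking the three conditions: (i) the bags cover all of {0, 1, 2, 3, 4, 5, 6}; (ii) for each edge, some bag contains both endpoints; (iii) the bags containing any fixed vertex form a subtree. All hold, so the decomposition is valid with width 3 − 1 = 2.

Yes; width 2.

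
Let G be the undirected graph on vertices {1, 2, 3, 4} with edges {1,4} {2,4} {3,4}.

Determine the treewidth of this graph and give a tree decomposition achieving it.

Treewidth 1.
One optimal decomposition is:
Bags: B1 = {3, 4}  B2 = {1, 4}  B3 = {2, 4}
Tree: B1–B2, B1–B3

Each bag holds 2 vertices, so the decomposition has width 1, which upper-bounds the treewidth. Since G has at least one edge (e.g. 4–3), it is not an edgeless graph, so tw(G) ≥ 1. The upper and lower bounds meet at 1, so that is the treewidth.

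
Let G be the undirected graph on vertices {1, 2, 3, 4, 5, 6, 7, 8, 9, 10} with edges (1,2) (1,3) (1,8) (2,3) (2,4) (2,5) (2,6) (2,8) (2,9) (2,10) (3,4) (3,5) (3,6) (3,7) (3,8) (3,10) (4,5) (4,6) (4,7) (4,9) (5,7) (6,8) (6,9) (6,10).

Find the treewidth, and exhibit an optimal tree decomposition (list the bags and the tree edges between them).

The largest bag has 4 vertices, giving width 3; this decomposition certifies tw(G) ≤ 3. On the other hand G contains the 4-clique {2, 4, 6, 9}. A clique must lie in a single bag of any decomposition, so no decomposition can have width below 3. Hence tw(G) = 3 exactly.

Treewidth 3.
One such decomposition:
Bags: B1 = {2, 3, 4, 6}  B2 = {2, 3, 6, 8}  B3 = {2, 3, 6, 10}  B4 = {2, 3, 4, 5}  B5 = {2, 4, 6, 9}  B6 = {1, 2, 3, 8}  B7 = {3, 4, 5, 7}
Tree: B1–B2, B2–B3, B1–B4, B1–B5, B2–B6, B4–B7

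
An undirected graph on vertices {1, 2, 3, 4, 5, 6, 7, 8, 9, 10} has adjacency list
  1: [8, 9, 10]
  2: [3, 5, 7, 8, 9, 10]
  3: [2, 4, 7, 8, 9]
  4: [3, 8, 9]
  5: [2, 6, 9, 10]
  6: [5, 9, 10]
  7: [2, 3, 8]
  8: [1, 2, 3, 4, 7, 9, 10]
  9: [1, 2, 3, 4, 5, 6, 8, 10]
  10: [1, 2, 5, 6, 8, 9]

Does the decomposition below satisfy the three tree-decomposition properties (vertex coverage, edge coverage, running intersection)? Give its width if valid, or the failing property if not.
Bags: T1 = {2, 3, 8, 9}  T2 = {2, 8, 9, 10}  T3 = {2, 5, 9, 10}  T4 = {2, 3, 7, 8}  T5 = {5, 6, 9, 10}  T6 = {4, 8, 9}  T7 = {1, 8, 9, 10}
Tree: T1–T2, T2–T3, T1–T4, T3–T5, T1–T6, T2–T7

A tree decomposition must satisfy three properties: every vertex lies in some bag; for every edge, both endpoints lie together in some bag; and for every vertex, the bags containing it form a connected subtree. Here edge (3,4) lies in no bag, so the decomposition is invalid.

No — edge (3,4) lies in no bag.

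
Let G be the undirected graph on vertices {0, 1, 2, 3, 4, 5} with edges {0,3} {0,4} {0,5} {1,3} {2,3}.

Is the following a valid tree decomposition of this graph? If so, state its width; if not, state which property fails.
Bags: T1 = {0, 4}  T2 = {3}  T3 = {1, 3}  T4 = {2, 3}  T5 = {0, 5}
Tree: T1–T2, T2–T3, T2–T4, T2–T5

A tree decomposition must satisfy three properties: every vertex lies in some bag; for every edge, both endpoints lie together in some bag; and for every vertex, the bags containing it form a connected subtree. Here edge (0,3) lies in no bag, so the decomposition is invalid.

No — edge (0,3) lies in no bag.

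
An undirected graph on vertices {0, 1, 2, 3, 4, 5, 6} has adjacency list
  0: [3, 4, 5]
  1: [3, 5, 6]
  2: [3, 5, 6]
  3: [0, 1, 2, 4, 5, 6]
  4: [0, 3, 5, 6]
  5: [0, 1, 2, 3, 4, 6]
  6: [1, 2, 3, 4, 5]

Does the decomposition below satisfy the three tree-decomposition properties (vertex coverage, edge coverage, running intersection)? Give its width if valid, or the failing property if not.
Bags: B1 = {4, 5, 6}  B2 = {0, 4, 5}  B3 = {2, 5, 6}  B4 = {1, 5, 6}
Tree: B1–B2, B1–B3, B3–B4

No — vertex 3 appears in no bag.

A tree decomposition must satisfy three properties: every vertex lies in some bag; for every edge, both endpoints lie together in some bag; and for every vertex, the bags containing it form a connected subtree. Here vertex 3 appears in no bag, so the decomposition is invalid.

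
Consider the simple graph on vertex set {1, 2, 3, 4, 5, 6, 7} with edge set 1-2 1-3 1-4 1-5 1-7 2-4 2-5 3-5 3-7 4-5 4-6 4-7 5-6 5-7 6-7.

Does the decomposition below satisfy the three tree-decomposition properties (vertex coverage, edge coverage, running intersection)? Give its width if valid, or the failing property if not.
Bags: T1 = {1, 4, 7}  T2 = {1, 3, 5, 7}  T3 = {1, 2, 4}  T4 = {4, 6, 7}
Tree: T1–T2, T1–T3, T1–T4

No — edge (5,4) lies in no bag.

A tree decomposition must satisfy three properties: every vertex lies in some bag; for every edge, both endpoints lie together in some bag; and for every vertex, the bags containing it form a connected subtree. Here edge (5,4) lies in no bag, so the decomposition is invalid.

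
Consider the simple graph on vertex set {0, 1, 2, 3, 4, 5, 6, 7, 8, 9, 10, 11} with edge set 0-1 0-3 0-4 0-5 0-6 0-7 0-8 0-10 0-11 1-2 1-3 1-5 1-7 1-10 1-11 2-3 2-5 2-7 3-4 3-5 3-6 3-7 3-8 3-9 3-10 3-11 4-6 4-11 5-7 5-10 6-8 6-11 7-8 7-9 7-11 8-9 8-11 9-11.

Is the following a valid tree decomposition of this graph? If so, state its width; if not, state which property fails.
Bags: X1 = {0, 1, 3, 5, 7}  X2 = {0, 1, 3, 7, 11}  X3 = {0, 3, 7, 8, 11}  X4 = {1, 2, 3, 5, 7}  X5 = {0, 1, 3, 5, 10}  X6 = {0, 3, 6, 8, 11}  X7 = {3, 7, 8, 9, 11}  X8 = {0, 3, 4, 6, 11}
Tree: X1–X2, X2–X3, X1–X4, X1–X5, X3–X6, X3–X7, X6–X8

Checking the three conditions: (i) the bags cover all of {0, 1, 2, 3, 4, 5, 6, 7, 8, 9, 10, 11}; (ii) for each edge, some bag contains both endpoints; (iii) the bags containing any fixed vertex form a subtree. All hold, so the decomposition is valid with width 5 − 1 = 4.

Yes; width 4.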